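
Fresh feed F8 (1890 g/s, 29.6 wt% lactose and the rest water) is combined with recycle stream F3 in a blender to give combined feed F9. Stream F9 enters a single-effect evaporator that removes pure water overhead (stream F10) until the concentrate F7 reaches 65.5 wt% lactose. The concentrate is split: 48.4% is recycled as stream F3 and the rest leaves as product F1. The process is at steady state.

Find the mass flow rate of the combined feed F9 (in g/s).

Overall lactose balance (none leaves overhead): lactose in fresh feed = lactose in product, i.e. 1890×0.296 = (1−0.484)·F7·0.655.
F7 = 559.44/(0.655×0.516) = 1655.2 g/s.
Recycle F3 = 0.484×1655.2 = 801.14 g/s.
Combined feed F9 = 1890 + 801.14 = 2691.1 g/s.

2691 g/s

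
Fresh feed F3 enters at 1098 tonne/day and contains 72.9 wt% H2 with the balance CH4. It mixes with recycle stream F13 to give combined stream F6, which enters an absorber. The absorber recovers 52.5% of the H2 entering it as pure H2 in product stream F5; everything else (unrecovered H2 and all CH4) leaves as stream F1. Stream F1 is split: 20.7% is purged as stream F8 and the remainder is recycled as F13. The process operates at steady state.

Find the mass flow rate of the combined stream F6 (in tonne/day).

CH4 enters only via F3 and leaves only via the purge: 1098×0.271 = 0.207×(CH4 in F1), and the absorber passes all CH4, so CH4 in F6 = CH4 in F1 = 1437.5 tonne/day.
H2 in F6: m_A = 1098×0.729 + (1−0.207)·(1−0.525)·m_A, so m_A = 800.44/0.6233 = 1284.1 tonne/day.
F6 = 1284.1 + 1437.5 = 2721.6 tonne/day.

2722 tonne/day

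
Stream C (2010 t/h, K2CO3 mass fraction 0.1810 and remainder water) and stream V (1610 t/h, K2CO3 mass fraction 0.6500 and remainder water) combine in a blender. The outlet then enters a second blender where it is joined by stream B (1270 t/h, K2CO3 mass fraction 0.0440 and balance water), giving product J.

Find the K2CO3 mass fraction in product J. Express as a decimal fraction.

Overall, product flow = 4890 t/h.
K2CO3 in = 2010×0.181 + 1610×0.650 + 1270×0.044 = 1466.2 t/h.
K2CO3 fraction in J = 0.2998.

0.2998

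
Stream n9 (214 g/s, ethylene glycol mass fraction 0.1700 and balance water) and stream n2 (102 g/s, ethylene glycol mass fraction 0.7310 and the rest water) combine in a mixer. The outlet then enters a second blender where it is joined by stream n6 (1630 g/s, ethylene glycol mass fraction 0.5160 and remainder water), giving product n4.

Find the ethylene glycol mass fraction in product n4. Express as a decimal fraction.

Overall, product flow = 1946 g/s.
ethylene glycol in = 214×0.170 + 102×0.731 + 1630×0.516 = 952.02 g/s.
ethylene glycol fraction in n4 = 0.4892.

0.4892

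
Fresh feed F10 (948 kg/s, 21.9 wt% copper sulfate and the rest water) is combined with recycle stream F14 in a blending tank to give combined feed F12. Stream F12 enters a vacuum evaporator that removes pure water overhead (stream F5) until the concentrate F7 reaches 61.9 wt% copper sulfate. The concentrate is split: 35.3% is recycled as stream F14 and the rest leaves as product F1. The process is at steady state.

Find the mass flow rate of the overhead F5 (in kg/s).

612.6 kg/s

Overall copper sulfate balance (none leaves overhead): copper sulfate in fresh feed = copper sulfate in product, i.e. 948×0.219 = (1−0.353)·F7·0.619.
F7 = 207.61/(0.619×0.647) = 518.39 kg/s.
Recycle F14 = 0.353×518.39 = 182.99 kg/s.
Combined feed F12 = 948 + 182.99 = 1131 kg/s.
Overhead F5 = F12 − F7 = 1131 − 518.39 = 612.6 kg/s.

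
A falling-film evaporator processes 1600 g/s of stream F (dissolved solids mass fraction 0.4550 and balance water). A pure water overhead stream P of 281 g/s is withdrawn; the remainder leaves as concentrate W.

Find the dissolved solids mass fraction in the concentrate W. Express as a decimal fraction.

dissolved solids is not removed: 1600×0.455 = 728 g/s of dissolved solids enters W.
Concentrate = 1600 − 281 = 1319 g/s.
Mass fraction = 728/1319 = 0.5519.

0.5519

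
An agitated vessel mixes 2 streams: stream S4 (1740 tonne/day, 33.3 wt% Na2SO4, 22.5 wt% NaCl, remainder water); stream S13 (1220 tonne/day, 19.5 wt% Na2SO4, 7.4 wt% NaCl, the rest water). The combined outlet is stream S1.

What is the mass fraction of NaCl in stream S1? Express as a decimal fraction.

0.163

Total flow out = 1740 + 1220 = 2960 tonne/day.
NaCl in = 1740×0.225 + 1220×0.074 = 481.78 tonne/day.
NaCl mass fraction in S1 = 481.78/2960 = 0.163.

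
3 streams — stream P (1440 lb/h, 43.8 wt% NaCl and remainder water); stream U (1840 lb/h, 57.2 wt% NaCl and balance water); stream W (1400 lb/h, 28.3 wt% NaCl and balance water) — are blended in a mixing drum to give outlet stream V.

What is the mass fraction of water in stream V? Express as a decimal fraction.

Total flow out = 1440 + 1840 + 1400 = 4680 lb/h.
water in = 1440×0.562 + 1840×0.428 + 1400×0.717 = 2600.6 lb/h.
water mass fraction in V = 2600.6/4680 = 0.5557.

0.5557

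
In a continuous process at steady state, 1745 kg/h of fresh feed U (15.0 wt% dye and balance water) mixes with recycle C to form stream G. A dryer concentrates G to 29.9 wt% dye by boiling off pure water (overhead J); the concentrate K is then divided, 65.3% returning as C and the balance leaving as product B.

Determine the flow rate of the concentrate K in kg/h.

2523 kg/h

Overall dye balance (none leaves overhead): dye in fresh feed = dye in product, i.e. 1745×0.150 = (1−0.653)·K·0.299.
K = 261.75/(0.299×0.347) = 2522.8 kg/h.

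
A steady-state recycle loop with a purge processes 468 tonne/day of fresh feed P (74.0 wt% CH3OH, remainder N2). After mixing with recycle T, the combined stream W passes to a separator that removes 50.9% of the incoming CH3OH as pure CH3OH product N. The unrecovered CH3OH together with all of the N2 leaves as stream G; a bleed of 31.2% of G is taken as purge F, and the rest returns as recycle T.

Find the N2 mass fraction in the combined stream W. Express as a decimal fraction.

0.427

N2 enters only via P and leaves only via the purge: 468×0.260 = 0.312×(N2 in G), and the separator passes all N2, so N2 in W = N2 in G = 390 tonne/day.
CH3OH in W: m_A = 468×0.740 + (1−0.312)·(1−0.509)·m_A, so m_A = 346.32/0.6622 = 522.99 tonne/day.
W = 522.99 + 390 = 912.99 tonne/day.
N2 fraction in W = 390/912.99 = 0.427.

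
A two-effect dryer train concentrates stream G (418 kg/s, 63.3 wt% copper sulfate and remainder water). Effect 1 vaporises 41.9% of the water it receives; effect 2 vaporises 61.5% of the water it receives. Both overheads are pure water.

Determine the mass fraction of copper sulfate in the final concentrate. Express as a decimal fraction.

water in feed = 418×0.367 = 153.41 kg/s.
After stage 1: water left = (1−0.419)×153.41 = 89.129; stream total = 353.72 kg/s.
After stage 2: water left = (1−0.615)×89.129 = 34.315; final concentrate = 298.91 kg/s.
copper sulfate fraction = 264.59/298.91 = 0.885.

0.885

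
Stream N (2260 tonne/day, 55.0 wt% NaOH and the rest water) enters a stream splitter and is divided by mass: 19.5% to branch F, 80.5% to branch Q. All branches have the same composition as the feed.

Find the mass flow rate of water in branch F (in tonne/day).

Branch F total = 0.195×2260 = 440.7 tonne/day.
water in F = 0.450×440.7 = 198.31 tonne/day.

198.3 tonne/day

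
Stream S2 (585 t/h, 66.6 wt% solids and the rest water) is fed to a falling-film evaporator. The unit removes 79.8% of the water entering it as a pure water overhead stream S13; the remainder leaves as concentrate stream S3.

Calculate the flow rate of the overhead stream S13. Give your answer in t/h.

155.9 t/h

water entering = 585×0.334 = 195.39 t/h; overhead removed = 0.798×195.39 = 155.92 t/h.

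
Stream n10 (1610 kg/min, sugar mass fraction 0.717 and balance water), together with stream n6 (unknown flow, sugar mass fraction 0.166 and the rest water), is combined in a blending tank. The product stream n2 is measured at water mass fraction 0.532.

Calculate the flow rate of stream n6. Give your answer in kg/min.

1327 kg/min

Let n6 be the unknown flow. Total out = 1610 + n6.
water balance: 455.63 + 0.834·n6 = 0.532·(1610 + n6)
(0.834 − 0.532)·n6 = 0.532×1610 − 455.63 = 400.89
n6 = 400.89 / 0.302 = 1327.5 kg/min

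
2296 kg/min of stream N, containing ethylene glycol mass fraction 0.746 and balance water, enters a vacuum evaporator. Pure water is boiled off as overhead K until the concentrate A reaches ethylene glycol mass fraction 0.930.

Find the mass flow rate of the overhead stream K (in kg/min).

454.3 kg/min

ethylene glycol is conserved: 2296×0.746 = 1712.8 kg/min all reports to the concentrate.
Concentrate = 1712.8/(target fraction) = 1841.7 kg/min.
Overhead = 2296 − 1841.7 = 454.26 kg/min.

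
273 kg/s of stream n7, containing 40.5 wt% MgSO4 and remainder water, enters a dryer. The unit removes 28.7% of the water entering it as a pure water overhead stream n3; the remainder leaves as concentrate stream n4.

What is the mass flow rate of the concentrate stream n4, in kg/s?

226.4 kg/s

water entering = 273×0.595 = 162.44 kg/s; overhead removed = 0.287×162.44 = 46.619 kg/s.
Concentrate = 273 − 46.619 = 226.38 kg/s.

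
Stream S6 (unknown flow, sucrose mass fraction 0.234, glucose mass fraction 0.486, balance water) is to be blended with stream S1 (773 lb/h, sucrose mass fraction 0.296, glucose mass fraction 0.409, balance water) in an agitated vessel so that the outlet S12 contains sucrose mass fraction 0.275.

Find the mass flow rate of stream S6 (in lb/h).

Let S6 be the unknown flow. Total out = 773 + S6.
sucrose balance: 228.81 + 0.234·S6 = 0.275·(773 + S6)
(0.234 − 0.275)·S6 = 0.275×773 − 228.81 = -16.233
S6 = -16.233 / -0.041 = 395.93 lb/h

395.9 lb/h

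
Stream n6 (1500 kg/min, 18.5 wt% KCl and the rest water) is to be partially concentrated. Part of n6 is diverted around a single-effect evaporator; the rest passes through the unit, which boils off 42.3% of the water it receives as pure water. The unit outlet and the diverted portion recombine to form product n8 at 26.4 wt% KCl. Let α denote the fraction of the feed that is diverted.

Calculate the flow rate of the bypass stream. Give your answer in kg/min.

198 kg/min

All 1500×0.185 = 277.5 kg/min of KCl reaches n8, so n8 = 277.5/0.264 = 1051.1 kg/min and vapour = 448.86 kg/min.
The evaporator receives (1−α)·1500 of feed at 0.815 water and removes 0.423 of that water:
0.423×0.815×(1−α)×1500 = 448.86
(1−α) = 448.86/517.12 = 0.8680;  α = 0.1320.
Bypass flow = 0.1320×1500 = 197.98 kg/min.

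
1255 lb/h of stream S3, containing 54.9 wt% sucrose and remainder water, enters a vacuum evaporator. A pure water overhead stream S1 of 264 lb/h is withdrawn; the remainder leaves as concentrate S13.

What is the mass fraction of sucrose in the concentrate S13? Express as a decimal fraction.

sucrose is not removed: 1255×0.549 = 689 lb/h of sucrose enters S13.
Concentrate = 1255 − 264 = 991 lb/h.
Mass fraction = 689/991 = 0.695.

0.695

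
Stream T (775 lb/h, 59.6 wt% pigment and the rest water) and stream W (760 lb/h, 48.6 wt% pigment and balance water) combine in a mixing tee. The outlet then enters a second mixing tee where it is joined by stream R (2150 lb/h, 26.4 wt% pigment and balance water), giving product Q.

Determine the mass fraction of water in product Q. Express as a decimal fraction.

Overall, product flow = 3685 lb/h.
water in = 775×0.404 + 760×0.514 + 2150×0.736 = 2286.1 lb/h.
water fraction in Q = 0.620.

0.620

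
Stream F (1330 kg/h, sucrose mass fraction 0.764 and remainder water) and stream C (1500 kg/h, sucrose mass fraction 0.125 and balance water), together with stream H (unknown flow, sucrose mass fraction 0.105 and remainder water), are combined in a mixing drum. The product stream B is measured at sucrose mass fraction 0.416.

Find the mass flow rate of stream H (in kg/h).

Let H be the unknown flow. Total out = 2830 + H.
sucrose balance: 1203.6 + 0.105·H = 0.416·(2830 + H)
(0.105 − 0.416)·H = 0.416×2830 − 1203.6 = -26.34
H = -26.34 / -0.311 = 84.695 kg/h

84.69 kg/h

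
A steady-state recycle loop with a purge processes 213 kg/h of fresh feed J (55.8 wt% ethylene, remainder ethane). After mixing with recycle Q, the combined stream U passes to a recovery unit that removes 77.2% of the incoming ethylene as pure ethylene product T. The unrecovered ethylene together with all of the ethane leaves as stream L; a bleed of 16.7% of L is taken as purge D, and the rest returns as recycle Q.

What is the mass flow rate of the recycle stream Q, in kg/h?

ethane enters only via J and leaves only via the purge: 213×0.442 = 0.167×(ethane in L), and the recovery unit passes all ethane, so ethane in U = ethane in L = 563.75 kg/h.
ethylene in U: m_A = 213×0.558 + (1−0.167)·(1−0.772)·m_A, so m_A = 118.85/0.8101 = 146.72 kg/h.
L = (1−0.772)×146.72 + 563.75 = 597.2 kg/h.
Recycle Q = (1−0.167)×597.2 = 497.47 kg/h.

497.5 kg/h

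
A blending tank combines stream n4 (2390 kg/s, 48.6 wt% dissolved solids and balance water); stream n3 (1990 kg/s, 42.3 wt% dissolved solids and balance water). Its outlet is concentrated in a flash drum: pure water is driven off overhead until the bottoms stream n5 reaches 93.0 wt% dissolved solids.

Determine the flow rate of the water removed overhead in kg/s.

2226 kg/s

dissolved solids entering = 2390×0.486 + 1990×0.423 = 2003.3 kg/s.
All dissolved solids reports to n5, so n5 = 2003.3/0.930 = 2154.1 kg/s.
Total feed = 4380 kg/s; overhead = 4380 − 2154.1 = 2225.9 kg/s.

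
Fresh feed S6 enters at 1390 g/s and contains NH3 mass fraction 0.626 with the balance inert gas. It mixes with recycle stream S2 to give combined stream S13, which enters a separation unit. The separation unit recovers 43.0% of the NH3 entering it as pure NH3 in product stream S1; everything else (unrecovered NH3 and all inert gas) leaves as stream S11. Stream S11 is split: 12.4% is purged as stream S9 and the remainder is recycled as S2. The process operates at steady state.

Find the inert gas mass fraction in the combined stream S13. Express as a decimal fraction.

0.707

inert gas enters only via S6 and leaves only via the purge: 1390×0.374 = 0.124×(inert gas in S11), and the separation unit passes all inert gas, so inert gas in S13 = inert gas in S11 = 4192.4 g/s.
NH3 in S13: m_A = 1390×0.626 + (1−0.124)·(1−0.430)·m_A, so m_A = 870.14/0.5007 = 1737.9 g/s.
S13 = 1737.9 + 4192.4 = 5930.3 g/s.
inert gas fraction in S13 = 4192.4/5930.3 = 0.707.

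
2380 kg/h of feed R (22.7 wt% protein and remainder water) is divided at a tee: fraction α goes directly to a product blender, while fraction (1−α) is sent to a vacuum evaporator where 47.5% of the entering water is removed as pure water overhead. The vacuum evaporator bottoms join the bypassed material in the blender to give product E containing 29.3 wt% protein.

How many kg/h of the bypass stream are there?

919.9 kg/h

All 2380×0.227 = 540.26 kg/h of protein reaches E, so E = 540.26/0.293 = 1843.9 kg/h and vapour = 536.11 kg/h.
The evaporator receives (1−α)·2380 of feed at 0.773 water and removes 0.475 of that water:
0.475×0.773×(1−α)×2380 = 536.11
(1−α) = 536.11/873.88 = 0.6135;  α = 0.3865.
Bypass flow = 0.3865×2380 = 919.91 kg/h.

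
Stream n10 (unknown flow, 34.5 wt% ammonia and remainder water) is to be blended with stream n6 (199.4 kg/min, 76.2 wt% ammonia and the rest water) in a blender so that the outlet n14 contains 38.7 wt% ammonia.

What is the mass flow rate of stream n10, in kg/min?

1780 kg/min

Let n10 be the unknown flow. Total out = 199.4 + n10.
ammonia balance: 151.94 + 0.345·n10 = 0.387·(199.4 + n10)
(0.345 − 0.387)·n10 = 0.387×199.4 − 151.94 = -74.775
n10 = -74.775 / -0.042 = 1780.4 kg/min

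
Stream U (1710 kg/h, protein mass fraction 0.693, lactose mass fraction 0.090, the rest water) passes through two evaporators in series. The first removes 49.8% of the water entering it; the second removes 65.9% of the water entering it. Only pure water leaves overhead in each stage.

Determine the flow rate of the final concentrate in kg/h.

water in feed = 1710×0.217 = 371.07 kg/h.
After stage 1: water left = (1−0.498)×371.07 = 186.28; stream total = 1525.2 kg/h.
After stage 2: water left = (1−0.659)×186.28 = 63.521; final concentrate = 1402.5 kg/h.

1402 kg/h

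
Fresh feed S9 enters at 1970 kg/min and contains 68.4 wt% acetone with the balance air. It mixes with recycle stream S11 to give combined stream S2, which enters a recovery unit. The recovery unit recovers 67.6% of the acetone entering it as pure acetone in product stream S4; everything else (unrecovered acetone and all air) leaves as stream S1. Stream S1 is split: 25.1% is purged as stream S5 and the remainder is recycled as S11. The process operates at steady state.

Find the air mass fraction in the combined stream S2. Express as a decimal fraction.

air enters only via S9 and leaves only via the purge: 1970×0.316 = 0.251×(air in S1), and the recovery unit passes all air, so air in S2 = air in S1 = 2480.2 kg/min.
acetone in S2: m_A = 1970×0.684 + (1−0.251)·(1−0.676)·m_A, so m_A = 1347.5/0.7573 = 1779.3 kg/min.
S2 = 1779.3 + 2480.2 = 4259.4 kg/min.
air fraction in S2 = 2480.2/4259.4 = 0.582.

0.582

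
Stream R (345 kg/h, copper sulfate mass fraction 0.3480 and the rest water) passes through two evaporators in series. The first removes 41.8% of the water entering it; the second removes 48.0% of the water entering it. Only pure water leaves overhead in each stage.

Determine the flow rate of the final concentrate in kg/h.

water in feed = 345×0.652 = 224.94 kg/h.
After stage 1: water left = (1−0.418)×224.94 = 130.92; stream total = 250.98 kg/h.
After stage 2: water left = (1−0.480)×130.92 = 68.076; final concentrate = 188.14 kg/h.

188.1 kg/h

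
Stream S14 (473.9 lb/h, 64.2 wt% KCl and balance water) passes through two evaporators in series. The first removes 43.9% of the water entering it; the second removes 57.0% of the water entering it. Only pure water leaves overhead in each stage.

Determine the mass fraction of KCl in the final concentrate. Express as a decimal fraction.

0.881

water in feed = 473.9×0.358 = 169.66 lb/h.
After stage 1: water left = (1−0.439)×169.66 = 95.177; stream total = 399.42 lb/h.
After stage 2: water left = (1−0.570)×95.177 = 40.926; final concentrate = 345.17 lb/h.
KCl fraction = 304.24/345.17 = 0.881.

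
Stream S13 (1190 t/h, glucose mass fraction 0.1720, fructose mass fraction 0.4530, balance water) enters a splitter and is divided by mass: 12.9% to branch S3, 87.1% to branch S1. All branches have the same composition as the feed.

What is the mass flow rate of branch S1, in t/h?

Branch S1 flow = 0.871×1190 = 1036.5 t/h.

1036 t/h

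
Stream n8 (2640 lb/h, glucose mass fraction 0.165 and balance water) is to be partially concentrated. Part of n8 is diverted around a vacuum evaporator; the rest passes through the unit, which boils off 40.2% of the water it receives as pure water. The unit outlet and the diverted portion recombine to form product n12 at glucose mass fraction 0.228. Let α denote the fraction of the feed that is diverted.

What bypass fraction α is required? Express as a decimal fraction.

0.177

All 2640×0.165 = 435.6 lb/h of glucose reaches n12, so n12 = 435.6/0.228 = 1910.5 lb/h and vapour = 729.47 lb/h.
The evaporator receives (1−α)·2640 of feed at 0.835 water and removes 0.402 of that water:
0.402×0.835×(1−α)×2640 = 729.47
(1−α) = 729.47/886.17 = 0.8232;  α = 0.1768.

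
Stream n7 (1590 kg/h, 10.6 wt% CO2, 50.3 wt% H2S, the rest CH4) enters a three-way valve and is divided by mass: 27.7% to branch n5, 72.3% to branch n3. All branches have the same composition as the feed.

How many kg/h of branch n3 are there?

Branch n3 flow = 0.723×1590 = 1149.6 kg/h.

1150 kg/h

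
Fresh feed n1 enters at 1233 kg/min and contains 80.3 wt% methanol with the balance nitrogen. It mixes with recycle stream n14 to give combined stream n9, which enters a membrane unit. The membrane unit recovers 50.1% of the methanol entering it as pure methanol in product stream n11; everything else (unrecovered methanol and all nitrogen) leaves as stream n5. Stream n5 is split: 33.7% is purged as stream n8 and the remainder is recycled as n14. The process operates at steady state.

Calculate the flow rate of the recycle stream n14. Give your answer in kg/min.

967.4 kg/min

nitrogen enters only via n1 and leaves only via the purge: 1233×0.197 = 0.337×(nitrogen in n5), and the membrane unit passes all nitrogen, so nitrogen in n9 = nitrogen in n5 = 720.77 kg/min.
methanol in n9: m_A = 1233×0.803 + (1−0.337)·(1−0.501)·m_A, so m_A = 990.1/0.6692 = 1479.6 kg/min.
n5 = (1−0.501)×1479.6 + 720.77 = 1459.1 kg/min.
Recycle n14 = (1−0.337)×1459.1 = 967.38 kg/min.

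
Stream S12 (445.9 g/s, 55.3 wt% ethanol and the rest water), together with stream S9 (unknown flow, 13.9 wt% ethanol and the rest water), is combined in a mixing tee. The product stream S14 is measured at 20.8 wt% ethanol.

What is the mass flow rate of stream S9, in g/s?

2230 g/s

Let S9 be the unknown flow. Total out = 445.9 + S9.
ethanol balance: 246.58 + 0.139·S9 = 0.208·(445.9 + S9)
(0.139 − 0.208)·S9 = 0.208×445.9 − 246.58 = -153.84
S9 = -153.84 / -0.069 = 2229.5 g/s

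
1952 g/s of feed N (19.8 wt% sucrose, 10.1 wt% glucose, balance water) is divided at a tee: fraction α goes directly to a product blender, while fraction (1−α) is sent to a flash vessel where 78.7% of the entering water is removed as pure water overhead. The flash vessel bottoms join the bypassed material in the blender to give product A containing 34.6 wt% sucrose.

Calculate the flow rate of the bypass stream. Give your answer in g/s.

All 1952×0.198 = 386.5 g/s of sucrose reaches A, so A = 386.5/0.346 = 1117 g/s and vapour = 834.96 g/s.
The evaporator receives (1−α)·1952 of feed at 0.701 water and removes 0.787 of that water:
0.787×0.701×(1−α)×1952 = 834.96
(1−α) = 834.96/1076.9 = 0.7753;  α = 0.2247.
Bypass flow = 0.2247×1952 = 438.53 g/s.

438.5 g/s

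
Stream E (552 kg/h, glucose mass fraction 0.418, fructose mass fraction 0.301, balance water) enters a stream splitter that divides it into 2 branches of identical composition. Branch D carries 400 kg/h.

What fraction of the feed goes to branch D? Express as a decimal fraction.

Fraction to D = 400/552 = 0.7246.

0.725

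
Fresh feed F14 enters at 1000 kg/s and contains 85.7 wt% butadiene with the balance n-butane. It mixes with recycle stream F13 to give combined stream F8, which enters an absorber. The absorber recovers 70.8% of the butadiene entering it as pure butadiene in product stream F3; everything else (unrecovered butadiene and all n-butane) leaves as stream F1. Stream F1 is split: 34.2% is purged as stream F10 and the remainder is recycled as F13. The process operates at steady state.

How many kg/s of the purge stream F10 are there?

n-butane enters only via F14 and leaves only via the purge: 1000×0.143 = 0.342×(n-butane in F1), and the absorber passes all n-butane, so n-butane in F8 = n-butane in F1 = 418.13 kg/s.
butadiene in F8: m_A = 1000×0.857 + (1−0.342)·(1−0.708)·m_A, so m_A = 857/0.8079 = 1060.8 kg/s.
F1 = (1−0.708)×1060.8 + 418.13 = 727.89 kg/s.
Purge F10 = 0.342×727.89 = 248.94 kg/s.

248.9 kg/s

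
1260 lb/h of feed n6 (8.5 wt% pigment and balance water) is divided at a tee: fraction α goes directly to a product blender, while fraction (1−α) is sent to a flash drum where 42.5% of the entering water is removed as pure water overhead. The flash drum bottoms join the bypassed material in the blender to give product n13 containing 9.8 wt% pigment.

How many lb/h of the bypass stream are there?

All 1260×0.085 = 107.1 lb/h of pigment reaches n13, so n13 = 107.1/0.098 = 1092.9 lb/h and vapour = 167.14 lb/h.
The evaporator receives (1−α)·1260 of feed at 0.915 water and removes 0.425 of that water:
0.425×0.915×(1−α)×1260 = 167.14
(1−α) = 167.14/489.98 = 0.3411;  α = 0.6589.
Bypass flow = 0.6589×1260 = 830.19 lb/h.

830.2 lb/h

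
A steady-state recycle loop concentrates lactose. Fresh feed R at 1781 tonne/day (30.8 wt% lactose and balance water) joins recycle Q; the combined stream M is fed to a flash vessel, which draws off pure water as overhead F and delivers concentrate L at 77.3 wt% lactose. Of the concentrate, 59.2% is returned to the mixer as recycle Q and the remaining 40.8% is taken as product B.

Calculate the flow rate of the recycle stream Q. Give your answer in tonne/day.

Overall lactose balance (none leaves overhead): lactose in fresh feed = lactose in product, i.e. 1781×0.308 = (1−0.592)·L·0.773.
L = 548.55/(0.773×0.408) = 1739.3 tonne/day.
Recycle Q = 0.592×1739.3 = 1029.7 tonne/day.

1030 tonne/day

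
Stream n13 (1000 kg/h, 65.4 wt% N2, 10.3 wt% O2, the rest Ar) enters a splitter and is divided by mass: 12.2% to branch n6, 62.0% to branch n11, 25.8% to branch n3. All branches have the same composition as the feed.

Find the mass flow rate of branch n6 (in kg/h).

122 kg/h

Branch n6 flow = 0.122×1000 = 122 kg/h.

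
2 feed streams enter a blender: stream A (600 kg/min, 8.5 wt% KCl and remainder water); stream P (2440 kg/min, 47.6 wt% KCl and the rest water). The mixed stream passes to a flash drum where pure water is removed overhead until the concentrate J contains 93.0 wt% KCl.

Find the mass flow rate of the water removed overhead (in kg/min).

1736 kg/min

KCl entering = 600×0.085 + 2440×0.476 = 1212.4 kg/min.
All KCl reports to J, so J = 1212.4/0.930 = 1303.7 kg/min.
Total feed = 3040 kg/min; overhead = 3040 − 1303.7 = 1736.3 kg/min.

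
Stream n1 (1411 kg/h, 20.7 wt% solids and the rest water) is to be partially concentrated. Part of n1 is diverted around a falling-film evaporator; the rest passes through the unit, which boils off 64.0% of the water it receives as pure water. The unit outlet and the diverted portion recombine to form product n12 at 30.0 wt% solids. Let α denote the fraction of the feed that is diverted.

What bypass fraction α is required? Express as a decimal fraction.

0.389

All 1411×0.207 = 292.08 kg/h of solids reaches n12, so n12 = 292.08/0.300 = 973.59 kg/h and vapour = 437.41 kg/h.
The evaporator receives (1−α)·1411 of feed at 0.793 water and removes 0.640 of that water:
0.640×0.793×(1−α)×1411 = 437.41
(1−α) = 437.41/716.11 = 0.6108;  α = 0.3892.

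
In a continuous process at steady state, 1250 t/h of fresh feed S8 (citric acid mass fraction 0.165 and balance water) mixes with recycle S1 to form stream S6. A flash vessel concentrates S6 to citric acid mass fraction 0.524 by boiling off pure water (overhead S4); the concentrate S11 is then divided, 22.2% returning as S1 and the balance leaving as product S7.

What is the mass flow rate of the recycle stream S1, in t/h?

112.3 t/h

Overall citric acid balance (none leaves overhead): citric acid in fresh feed = citric acid in product, i.e. 1250×0.165 = (1−0.222)·S11·0.524.
S11 = 206.25/(0.524×0.778) = 505.92 t/h.
Recycle S1 = 0.222×505.92 = 112.31 t/h.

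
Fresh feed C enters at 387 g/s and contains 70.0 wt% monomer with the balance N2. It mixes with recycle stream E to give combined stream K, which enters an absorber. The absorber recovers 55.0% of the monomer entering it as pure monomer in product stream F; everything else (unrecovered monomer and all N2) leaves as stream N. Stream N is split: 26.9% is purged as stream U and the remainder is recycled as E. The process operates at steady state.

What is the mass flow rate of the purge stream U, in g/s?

N2 enters only via C and leaves only via the purge: 387×0.300 = 0.269×(N2 in N), and the absorber passes all N2, so N2 in K = N2 in N = 431.6 g/s.
monomer in K: m_A = 387×0.700 + (1−0.269)·(1−0.550)·m_A, so m_A = 270.9/0.6711 = 403.7 g/s.
N = (1−0.550)×403.7 + 431.6 = 613.26 g/s.
Purge U = 0.269×613.26 = 164.97 g/s.

165 g/s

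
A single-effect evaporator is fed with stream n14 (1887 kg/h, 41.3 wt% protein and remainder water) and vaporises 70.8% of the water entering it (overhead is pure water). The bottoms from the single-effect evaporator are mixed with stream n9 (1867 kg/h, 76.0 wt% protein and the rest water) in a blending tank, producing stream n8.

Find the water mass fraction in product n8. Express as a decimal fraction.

Vapour removed = 0.708×0.587×1887 = 784.23 kg/h; concentrate = 1102.8 kg/h.
water reaching the mixer = 323.44 (from concentrate) + 1867×0.240 = 771.52 kg/h.
Product flow = 1102.8 + 1867 = 2969.8 kg/h; water fraction = 0.260.

0.260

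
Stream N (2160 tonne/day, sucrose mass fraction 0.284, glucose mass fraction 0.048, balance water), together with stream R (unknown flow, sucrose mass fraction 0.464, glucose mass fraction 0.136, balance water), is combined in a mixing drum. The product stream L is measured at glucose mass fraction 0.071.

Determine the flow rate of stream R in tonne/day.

Let R be the unknown flow. Total out = 2160 + R.
glucose balance: 103.68 + 0.136·R = 0.071·(2160 + R)
(0.136 − 0.071)·R = 0.071×2160 − 103.68 = 49.68
R = 49.68 / 0.065 = 764.31 tonne/day

764.3 tonne/day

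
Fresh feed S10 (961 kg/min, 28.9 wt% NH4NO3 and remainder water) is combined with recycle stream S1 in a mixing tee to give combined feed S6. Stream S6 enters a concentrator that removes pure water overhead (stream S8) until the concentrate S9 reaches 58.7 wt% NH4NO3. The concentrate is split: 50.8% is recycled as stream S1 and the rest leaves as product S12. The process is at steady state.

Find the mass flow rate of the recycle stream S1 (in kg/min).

Overall NH4NO3 balance (none leaves overhead): NH4NO3 in fresh feed = NH4NO3 in product, i.e. 961×0.289 = (1−0.508)·S9·0.587.
S9 = 277.73/(0.587×0.492) = 961.65 kg/min.
Recycle S1 = 0.508×961.65 = 488.52 kg/min.

488.5 kg/min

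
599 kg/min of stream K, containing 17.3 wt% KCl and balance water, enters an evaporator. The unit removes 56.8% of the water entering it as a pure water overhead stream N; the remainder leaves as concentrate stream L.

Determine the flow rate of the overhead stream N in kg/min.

281.4 kg/min

water entering = 599×0.827 = 495.37 kg/min; overhead removed = 0.568×495.37 = 281.37 kg/min.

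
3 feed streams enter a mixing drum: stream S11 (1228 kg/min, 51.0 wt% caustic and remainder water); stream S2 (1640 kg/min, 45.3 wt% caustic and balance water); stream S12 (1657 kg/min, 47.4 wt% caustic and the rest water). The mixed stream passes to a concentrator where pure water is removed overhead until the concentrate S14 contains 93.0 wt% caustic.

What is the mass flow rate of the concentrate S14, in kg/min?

2317 kg/min

caustic entering = 1228×0.510 + 1640×0.453 + 1657×0.474 = 2154.6 kg/min.
All caustic reports to S14, so S14 = 2154.6/0.930 = 2316.8 kg/min.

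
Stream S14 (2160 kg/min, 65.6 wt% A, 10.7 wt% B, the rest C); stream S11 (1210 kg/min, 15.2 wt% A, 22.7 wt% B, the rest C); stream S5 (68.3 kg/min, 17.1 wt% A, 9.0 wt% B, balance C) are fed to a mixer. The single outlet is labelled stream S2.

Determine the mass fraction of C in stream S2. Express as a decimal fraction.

0.382

Total flow out = 2160 + 1210 + 68.3 = 3438.3 kg/min.
C in = 2160×0.237 + 1210×0.621 + 68.3×0.739 = 1313.8 kg/min.
C mass fraction in S2 = 1313.8/3438.3 = 0.382.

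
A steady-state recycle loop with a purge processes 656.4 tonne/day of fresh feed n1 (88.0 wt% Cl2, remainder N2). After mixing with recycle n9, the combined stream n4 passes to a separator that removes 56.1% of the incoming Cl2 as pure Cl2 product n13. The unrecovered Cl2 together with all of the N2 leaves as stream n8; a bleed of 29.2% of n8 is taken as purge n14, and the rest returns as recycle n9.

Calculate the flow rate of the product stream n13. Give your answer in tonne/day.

470.2 tonne/day

Cl2 in n4: m_A = 656.4×0.880 + (1−0.292)·(1−0.561)·m_A, so m_A = 577.63/0.6892 = 838.13 tonne/day.
Product n13 = 0.561×838.13 = 470.19 tonne/day.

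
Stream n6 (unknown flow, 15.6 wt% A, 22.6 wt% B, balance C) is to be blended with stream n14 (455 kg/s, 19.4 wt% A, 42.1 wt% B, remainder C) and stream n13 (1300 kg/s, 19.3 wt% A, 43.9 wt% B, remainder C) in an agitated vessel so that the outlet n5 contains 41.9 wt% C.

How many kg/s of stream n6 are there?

Let n6 be the unknown flow. Total out = 1755 + n6.
C balance: 653.58 + 0.618·n6 = 0.419·(1755 + n6)
(0.618 − 0.419)·n6 = 0.419×1755 − 653.58 = 81.77
n6 = 81.77 / 0.199 = 410.9 kg/s

410.9 kg/s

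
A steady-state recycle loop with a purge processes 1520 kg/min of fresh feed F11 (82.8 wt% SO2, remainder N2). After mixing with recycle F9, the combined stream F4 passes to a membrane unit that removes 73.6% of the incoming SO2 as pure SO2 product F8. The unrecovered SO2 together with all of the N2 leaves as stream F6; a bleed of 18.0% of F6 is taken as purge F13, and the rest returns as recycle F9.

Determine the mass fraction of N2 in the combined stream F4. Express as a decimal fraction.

N2 enters only via F11 and leaves only via the purge: 1520×0.172 = 0.180×(N2 in F6), and the membrane unit passes all N2, so N2 in F4 = N2 in F6 = 1452.4 kg/min.
SO2 in F4: m_A = 1520×0.828 + (1−0.180)·(1−0.736)·m_A, so m_A = 1258.6/0.7835 = 1606.3 kg/min.
F4 = 1606.3 + 1452.4 = 3058.7 kg/min.
N2 fraction in F4 = 1452.4/3058.7 = 0.475.

0.475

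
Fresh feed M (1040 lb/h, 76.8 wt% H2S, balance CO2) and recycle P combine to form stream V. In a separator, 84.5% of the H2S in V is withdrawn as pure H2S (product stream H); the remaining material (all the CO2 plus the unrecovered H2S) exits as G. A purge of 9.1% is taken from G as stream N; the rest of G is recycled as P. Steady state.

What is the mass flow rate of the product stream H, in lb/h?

H2S in V: m_A = 1040×0.768 + (1−0.091)·(1−0.845)·m_A, so m_A = 798.72/0.8591 = 929.71 lb/h.
Product H = 0.845×929.71 = 785.61 lb/h.

785.6 lb/h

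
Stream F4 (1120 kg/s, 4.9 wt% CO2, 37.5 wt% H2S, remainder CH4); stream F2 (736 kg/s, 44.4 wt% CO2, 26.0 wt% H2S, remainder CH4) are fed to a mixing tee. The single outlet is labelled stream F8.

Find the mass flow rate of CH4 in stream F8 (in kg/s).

863 kg/s

CH4 out = CH4 in = 1120×0.576 + 736×0.296 = 862.98 kg/s.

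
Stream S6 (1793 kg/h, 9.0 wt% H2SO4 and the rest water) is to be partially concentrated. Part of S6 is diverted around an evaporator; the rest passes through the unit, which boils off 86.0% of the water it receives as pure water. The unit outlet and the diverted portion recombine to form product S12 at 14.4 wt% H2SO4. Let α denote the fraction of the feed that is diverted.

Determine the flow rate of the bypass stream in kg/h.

All 1793×0.090 = 161.37 kg/h of H2SO4 reaches S12, so S12 = 161.37/0.144 = 1120.6 kg/h and vapour = 672.37 kg/h.
The evaporator receives (1−α)·1793 of feed at 0.910 water and removes 0.860 of that water:
0.860×0.910×(1−α)×1793 = 672.37
(1−α) = 672.37/1403.2 = 0.4792;  α = 0.5208.
Bypass flow = 0.5208×1793 = 933.84 kg/h.

933.8 kg/h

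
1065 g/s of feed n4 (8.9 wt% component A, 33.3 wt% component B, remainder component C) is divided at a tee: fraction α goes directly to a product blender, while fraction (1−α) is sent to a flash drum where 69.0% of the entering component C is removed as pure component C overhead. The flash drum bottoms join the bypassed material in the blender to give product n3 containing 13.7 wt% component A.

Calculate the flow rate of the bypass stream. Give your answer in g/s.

All 1065×0.089 = 94.785 g/s of component A reaches n3, so n3 = 94.785/0.137 = 691.86 g/s and vapour = 373.14 g/s.
The evaporator receives (1−α)·1065 of feed at 0.578 component C and removes 0.690 of that component C:
0.690×0.578×(1−α)×1065 = 373.14
(1−α) = 373.14/424.74 = 0.8785;  α = 0.1215.
Bypass flow = 0.1215×1065 = 129.39 g/s.

129.4 g/s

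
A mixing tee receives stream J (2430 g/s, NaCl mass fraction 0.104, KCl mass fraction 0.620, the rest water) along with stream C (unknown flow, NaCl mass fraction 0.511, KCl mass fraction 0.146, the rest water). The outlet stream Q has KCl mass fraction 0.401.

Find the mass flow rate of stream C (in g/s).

2087 g/s

Let C be the unknown flow. Total out = 2430 + C.
KCl balance: 1506.6 + 0.146·C = 0.401·(2430 + C)
(0.146 − 0.401)·C = 0.401×2430 − 1506.6 = -532.17
C = -532.17 / -0.255 = 2086.9 g/s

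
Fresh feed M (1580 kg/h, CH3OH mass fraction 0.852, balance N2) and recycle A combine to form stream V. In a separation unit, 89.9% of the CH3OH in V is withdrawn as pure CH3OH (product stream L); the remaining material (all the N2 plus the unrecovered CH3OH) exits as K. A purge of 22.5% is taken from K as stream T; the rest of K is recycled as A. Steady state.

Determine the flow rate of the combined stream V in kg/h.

N2 enters only via M and leaves only via the purge: 1580×0.148 = 0.225×(N2 in K), and the separation unit passes all N2, so N2 in V = N2 in K = 1039.3 kg/h.
CH3OH in V: m_A = 1580×0.852 + (1−0.225)·(1−0.899)·m_A, so m_A = 1346.2/0.9217 = 1460.5 kg/h.
V = 1460.5 + 1039.3 = 2499.8 kg/h.

2500 kg/h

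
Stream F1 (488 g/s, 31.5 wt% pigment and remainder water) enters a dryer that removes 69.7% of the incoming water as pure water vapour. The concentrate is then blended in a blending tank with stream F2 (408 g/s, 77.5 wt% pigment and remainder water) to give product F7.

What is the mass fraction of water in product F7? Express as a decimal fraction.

Vapour removed = 0.697×0.685×488 = 232.99 g/s; concentrate = 255.01 g/s.
water reaching the mixer = 101.29 (from concentrate) + 408×0.225 = 193.09 g/s.
Product flow = 255.01 + 408 = 663.01 g/s; water fraction = 0.2912.

0.2912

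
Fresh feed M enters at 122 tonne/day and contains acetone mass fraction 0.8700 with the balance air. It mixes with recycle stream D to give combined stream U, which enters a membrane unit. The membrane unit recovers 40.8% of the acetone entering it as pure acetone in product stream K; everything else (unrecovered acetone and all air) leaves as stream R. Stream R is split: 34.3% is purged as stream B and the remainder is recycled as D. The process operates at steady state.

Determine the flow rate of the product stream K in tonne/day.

70.87 tonne/day

acetone in U: m_A = 122×0.870 + (1−0.343)·(1−0.408)·m_A, so m_A = 106.14/0.6111 = 173.7 tonne/day.
Product K = 0.408×173.7 = 70.869 tonne/day.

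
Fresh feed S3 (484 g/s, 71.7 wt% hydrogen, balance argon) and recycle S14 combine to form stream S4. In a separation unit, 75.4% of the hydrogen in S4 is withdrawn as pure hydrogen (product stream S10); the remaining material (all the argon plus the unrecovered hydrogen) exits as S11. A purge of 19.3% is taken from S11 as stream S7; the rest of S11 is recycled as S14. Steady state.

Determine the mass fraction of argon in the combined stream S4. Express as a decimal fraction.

argon enters only via S3 and leaves only via the purge: 484×0.283 = 0.193×(argon in S11), and the separation unit passes all argon, so argon in S4 = argon in S11 = 709.7 g/s.
hydrogen in S4: m_A = 484×0.717 + (1−0.193)·(1−0.754)·m_A, so m_A = 347.03/0.8015 = 432.99 g/s.
S4 = 432.99 + 709.7 = 1142.7 g/s.
argon fraction in S4 = 709.7/1142.7 = 0.621.

0.621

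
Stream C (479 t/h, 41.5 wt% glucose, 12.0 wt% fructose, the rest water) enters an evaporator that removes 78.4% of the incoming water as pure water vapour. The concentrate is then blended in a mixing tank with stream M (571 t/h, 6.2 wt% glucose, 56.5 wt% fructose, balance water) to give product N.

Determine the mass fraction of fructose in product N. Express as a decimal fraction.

Vapour removed = 0.784×0.465×479 = 174.62 t/h; concentrate = 304.38 t/h.
fructose reaching the mixer = 57.48 (from concentrate) + 571×0.565 = 380.09 t/h.
Product flow = 304.38 + 571 = 875.38 t/h; fructose fraction = 0.434.

0.434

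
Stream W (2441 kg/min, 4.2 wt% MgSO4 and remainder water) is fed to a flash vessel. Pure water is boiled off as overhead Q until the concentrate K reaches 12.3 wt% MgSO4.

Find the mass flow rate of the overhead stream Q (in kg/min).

1607 kg/min

MgSO4 is conserved: 2441×0.042 = 102.52 kg/min all reports to the concentrate.
Concentrate = 102.52/(target fraction) = 833.51 kg/min.
Overhead = 2441 − 833.51 = 1607.5 kg/min.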